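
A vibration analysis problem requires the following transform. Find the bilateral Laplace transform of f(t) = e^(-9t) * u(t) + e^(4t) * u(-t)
For e^(-9t) * u(t): L=1/(s + 9), Re(s) > -9
For e^(4t) * u(-t): L=-1/(s-4), Re(s) < 4
Combined: F(s)=1/(s + 9) - 1/(s-4), -9 < Re(s) < 4

Answer: 1/(s + 9) - 1/(s-4), ROC: -9 < Re(s) < 4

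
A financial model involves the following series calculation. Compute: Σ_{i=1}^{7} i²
Using formula: Σ i^2=n(n + 1)(2n + 1)/6=7·8·15/6=140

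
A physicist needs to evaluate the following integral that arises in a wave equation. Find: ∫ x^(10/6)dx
Power rule: ∫ x^(5/3) dx=x^(8/3)/(8/3)+C

Answer: (3/8)·x^(8/3)+C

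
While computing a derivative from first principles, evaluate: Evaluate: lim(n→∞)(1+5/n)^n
This is the definition of e^5: lim(1 + 5/n)^n=e^5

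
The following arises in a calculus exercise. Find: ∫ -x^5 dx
Using power rule: ∫ -x^5 dx = -1/6 x^6 + C = (-1/6)x^6 + C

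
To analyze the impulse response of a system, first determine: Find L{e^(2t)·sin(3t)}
First shifting: L{e^(at)f(t)}=F(s-a)
L{sin(3t)}=3/(s² + 9)
Shift: 3/((s-2)² + 9)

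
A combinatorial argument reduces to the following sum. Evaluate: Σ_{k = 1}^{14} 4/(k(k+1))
Partial fractions: 4/(k(k + 1)) = 4/k - 4/(k + 1)
Telescoping sum: 4(1 - 1/15) = 4·14/15

Answer: 56/15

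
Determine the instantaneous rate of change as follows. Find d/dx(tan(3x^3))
Chain rule: d/dx[tan(u)]=sec²(u)·u' where u=3x^3
u'=9x^2

Answer: 9x^2·sec²(3x^3)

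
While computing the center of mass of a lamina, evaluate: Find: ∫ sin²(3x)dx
Using identity sin²(u)=(1 - cos(2u))/2:
∫ (1 - cos(6x))/2 dx=x/2 - sin(6x)/12+C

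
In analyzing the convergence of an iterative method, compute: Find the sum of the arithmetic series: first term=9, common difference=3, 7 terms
Last term: a_n = 9 + (7 - 1)·3 = 27
Sum = n(a_1 + a_n)/2 = 7(9 + 27)/2 = 126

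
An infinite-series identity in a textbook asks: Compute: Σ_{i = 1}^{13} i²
Using formula: Σ i^2=n(n+1)(2n+1)/6=13·14·27/6=819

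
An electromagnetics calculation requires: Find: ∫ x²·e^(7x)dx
Integration by parts twice:
First: u=x², dv=e^(7x) dx => x²e^(7x)/7 - (2/7)∫ xe^(7x) dx
Second (∫ xe^(7x) dx): xe^(7x)/7 - e^(7x)/49
Combining: e^(7x)(x²/7-2x/49+2/343)+C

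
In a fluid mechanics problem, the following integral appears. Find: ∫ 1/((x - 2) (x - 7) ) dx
Partial fractions: 1/((x-2)(x-7)) = A/(x-2) + B/(x-7)
A = -1/5, B = 1/5
∫ [-1/5· 1/(x-2) + 1/5· 1/(x-7)] dx
= (1/5)[ln|x-7| - ln|x-2|] + C

Answer: (1/5)·ln|(x-7)/(x-2)| + C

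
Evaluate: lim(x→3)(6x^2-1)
Polynomial is continuous, so substitute x=3:
6·3^2-1=53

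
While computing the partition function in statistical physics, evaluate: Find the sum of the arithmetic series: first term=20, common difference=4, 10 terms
Last term: a_n=20+(10-1)·4=56
Sum=n(a_1+a_n)/2=10(20+56)/2=380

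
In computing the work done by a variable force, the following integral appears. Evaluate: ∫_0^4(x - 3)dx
Step 1: Find antiderivative F(x)=(1/2)x^2 - 3x
Step 2: F(4) - F(0)=-4 - (0)=-4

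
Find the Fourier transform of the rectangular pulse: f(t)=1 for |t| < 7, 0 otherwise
F(omega)=integral from -7 to 7 of e^(-j * omega * t) dt
=2 * sin(7 * omega)/omega=14 * sinc(7 * omega/pi)

Answer: 2 * sin(7 * omega)/omega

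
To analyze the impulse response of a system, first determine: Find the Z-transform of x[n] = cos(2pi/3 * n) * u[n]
Z{cos(w0*n)*u[n]}=z(z - cos(w0))/(z^2-2z*cos(w0)+1)
With w0=2pi/3: X(z)=z(z - cos(2pi/3))/(z^2-2z*cos(2pi/3)+1)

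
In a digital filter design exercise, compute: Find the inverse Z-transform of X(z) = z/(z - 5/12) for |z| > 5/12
Standard pair: z/(z-a) <-> a^n*u[n] for causal signals
With a=5/12: x[n]=(5/12)^n*u[n]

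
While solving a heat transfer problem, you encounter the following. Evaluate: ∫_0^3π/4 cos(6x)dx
Antiderivative: sin(6x)/6
Evaluate at bounds: [sin(6·3π/4)/6] - [sin(6·0)/6]
=((1) - (0))/6=1/6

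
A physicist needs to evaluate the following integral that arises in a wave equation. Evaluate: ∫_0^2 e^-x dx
Antiderivative: -e^-x
Evaluate: -(e^-2 - 1)

Answer: (e^-2 - 1)/(-1)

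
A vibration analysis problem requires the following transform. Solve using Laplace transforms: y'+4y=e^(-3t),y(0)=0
Take L: sY - 0 + 4Y=1/(s + 3)
Y(s + 4)=1/(s + 3) + 0
Y=1/((s + 3)(s + 4)) + 0/(s + 4)
Partial fractions: 1/((s + 3)(s + 4))=1/(s + 3) - 1/(s + 4)
So Y=1/(s + 3) - 1/(s + 4)
Inverse Laplace transform (L^(-1){1/(s + 3)}=e^(-3t), L^(-1){1/(s + 4)}=e^(-4t)):

Answer: y(t)=1·e^(-3t) - e^(-4t)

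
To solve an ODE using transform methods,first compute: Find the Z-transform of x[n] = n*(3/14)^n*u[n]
Using the property Z{n * a^n * u[n]}=az/(z-a)^2
With a=3/14: X(z)=(3/14)z/(z - 3/14)^2, |z| > 3/14

Answer: (3/14)z/(z - 3/14)^2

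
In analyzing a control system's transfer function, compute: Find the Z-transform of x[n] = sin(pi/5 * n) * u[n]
Z{sin(w0 * n) * u[n]} = z * sin(w0)/(z^2 - 2z * cos(w0) + 1)
With w0 = pi/5: X(z) = z * sin(pi/5)/(z^2 - 2z * cos(pi/5) + 1)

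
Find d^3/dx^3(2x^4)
Apply power rule 3 times:
d^1: 8x^3
d^2: 24x^2
d^3: 48x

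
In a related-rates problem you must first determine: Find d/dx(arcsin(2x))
d/dx[arcsin(u)] = u'/√(1-u²), u = 2x, u' = 2

Answer: 2/√(1 - 4x²)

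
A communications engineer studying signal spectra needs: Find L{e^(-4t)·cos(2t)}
First shifting: L{e^(at)f(t)} = F(s-a)
L{cos(2t)} = s/(s² + 4)
Shift: (s + 4)/((s + 4)² + 4)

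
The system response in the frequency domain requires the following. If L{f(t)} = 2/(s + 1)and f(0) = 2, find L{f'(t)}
L{f'(t)}=s·F(s) - f(0)=2s/(s + 1) - 2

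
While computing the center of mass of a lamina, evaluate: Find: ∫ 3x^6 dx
Using power rule: ∫ 3x^6 dx=3/7 x^7 + C=(3/7)x^7 + C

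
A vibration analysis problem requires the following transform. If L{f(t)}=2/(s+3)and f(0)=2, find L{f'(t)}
L{f'(t)}=s·F(s) - f(0)=2s/(s + 3) - 2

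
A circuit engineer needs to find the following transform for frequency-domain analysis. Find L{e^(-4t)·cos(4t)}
First shifting: L{e^(at)f(t)}=F(s-a)
L{cos(4t)}=s/(s²+16)
Shift: (s+4)/((s+4)²+16)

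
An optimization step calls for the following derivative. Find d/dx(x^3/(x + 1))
Quotient rule: (f/g)'=(f'g - fg')/g²
f=x^3, f'=3x^2
g=x+1, g'=1

Answer: (3x^2·(x+1) - x^3)/(x+1)²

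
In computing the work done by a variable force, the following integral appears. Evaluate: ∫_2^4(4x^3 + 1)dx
Step 1: Find antiderivative F(x) = x^4+x
Step 2: F(4) - F(2) = 260 - (18) = 242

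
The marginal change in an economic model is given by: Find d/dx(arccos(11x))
d/dx[arccos(u)] = -u'/√(1-u²), u = 11x, u' = 11

Answer: -11/√(1-121x²)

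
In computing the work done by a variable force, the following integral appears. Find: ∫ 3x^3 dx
Using power rule: ∫ 3x^3 dx=3/4 x^4 + C=(3/4)x^4 + C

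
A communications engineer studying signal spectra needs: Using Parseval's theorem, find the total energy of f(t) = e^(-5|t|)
Parseval's theorem: E=integral |f(t)|^2 dt=(1/2pi) integral |F(omega)|^2 domega
E=integral_{-inf}^{inf} e^(-10|t|) dt=2 * integral_0^inf e^(-10t) dt=2/(2 * 5)=1/5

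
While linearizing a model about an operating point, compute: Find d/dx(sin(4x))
Chain rule: d/dx[sin(u)] = cos(u)·u' where u = 4x
u' = 4

Answer: 4·cos(4x)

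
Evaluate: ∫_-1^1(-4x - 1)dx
Step 1: Find antiderivative F(x) = -2x^2 - x
Step 2: F(1) - F(-1) = -3 - (-1) = -2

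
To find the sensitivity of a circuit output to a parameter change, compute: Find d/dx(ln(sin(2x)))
Chain rule: d/dx[ln(u)] = u'/u where u = sin(2x)
u' = 2cos(2x)

Answer: (2cos(2x))/(sin(2x))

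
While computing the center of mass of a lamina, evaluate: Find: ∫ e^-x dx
Since d/dx[e^-x]=- e^-x, we get -1e^-x+C

Answer: -e^-x+C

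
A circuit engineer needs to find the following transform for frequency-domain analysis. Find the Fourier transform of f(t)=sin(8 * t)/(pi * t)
sin(W * t)/(pi * t)=(W/pi) * sinc(W * t/pi) is the impulse response of the ideal low-pass filter with cutoff W (here W=8).
Its Fourier transform is a rectangular function:
F(omega)=1 for |omega| < 8, 0 otherwise

Answer: rect(omega/16) [i.e., 1 for |omega| < 8, 0 otherwise]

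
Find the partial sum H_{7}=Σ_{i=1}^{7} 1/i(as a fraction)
H_7=1 + 1/2 + 1/3 + ... + 1/7
=363/140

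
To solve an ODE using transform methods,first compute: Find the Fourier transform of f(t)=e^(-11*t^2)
The Fourier transform of a Gaussian e^(-a * t^2) is sqrt(pi/a) * e^(-omega^2/(4a)).
With a=11: F(omega)=sqrt(pi/11) * e^(-omega^2/44)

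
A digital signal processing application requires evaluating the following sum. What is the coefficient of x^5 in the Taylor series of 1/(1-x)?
1/(1-x)=Σ x^n for |x|<1
All coefficients are 1

Answer: 1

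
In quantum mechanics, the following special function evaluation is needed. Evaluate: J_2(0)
J_n(0) = 0 for all n > 0 (Bessel function of first kind)
J_2(0) = 0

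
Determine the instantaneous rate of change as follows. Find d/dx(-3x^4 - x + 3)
Power rule: d/dx(ax^n) = n·a·x^(n-1)
Term by term: -12·x^3-1

Answer: -12x^3-1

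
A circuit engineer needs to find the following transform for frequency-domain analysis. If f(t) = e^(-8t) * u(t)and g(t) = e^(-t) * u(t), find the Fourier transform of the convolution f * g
By the convolution theorem: F{f*g} = F(omega)*G(omega)
F(omega) = 1/(8 + j*omega), G(omega) = 1/(1 + j*omega)
F{f*g} = 1/((8 + j*omega)(1 + j*omega))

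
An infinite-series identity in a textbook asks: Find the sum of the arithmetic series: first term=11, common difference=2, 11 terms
Last term: a_n = 11 + (11 - 1)·2 = 31
Sum = n(a_1 + a_n)/2 = 11(11 + 31)/2 = 231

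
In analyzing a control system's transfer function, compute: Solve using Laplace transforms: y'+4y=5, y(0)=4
Take L of both sides: sY(s) - 4 + 4Y(s) = 5/s
Y(s)(s + 4) = 5/s + 4
Y(s) = 5/(s(s + 4)) + 4/(s + 4)
Partial fractions: 5/(s(s + 4)) = (5/4)/s - (5/4)/(s + 4)
So Y(s) = (5/4)/s + (11/4)/(s + 4)
Inverse transform (L^(-1){1/s} = 1, L^(-1){1/(s + 4)} = e^(-4t)):

Answer: y(t) = 5/4 + (11/4)·e^(-4t)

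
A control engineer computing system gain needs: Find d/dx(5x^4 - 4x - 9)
Power rule: d/dx(ax^n)=n·a·x^(n-1)
Term by term: 20·x^3 - 4

Answer: 20x^3 - 4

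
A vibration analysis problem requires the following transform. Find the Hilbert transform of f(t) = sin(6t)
The Hilbert transform shifts each frequency component by -pi/2.
H{sin(wt)} = -cos(wt)
With w = 6: H{sin(6t)} = -cos(6t)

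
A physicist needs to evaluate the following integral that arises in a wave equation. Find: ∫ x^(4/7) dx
Power rule: ∫ x^(4/7) dx=x^(11/7)/(11/7)+C

Answer: (7/11)·x^(11/7)+C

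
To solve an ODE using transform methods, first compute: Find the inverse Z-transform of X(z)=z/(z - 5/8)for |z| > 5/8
Standard pair: z/(z-a) <-> a^n * u[n] for causal signals
With a=5/8: x[n]=(5/8)^n * u[n]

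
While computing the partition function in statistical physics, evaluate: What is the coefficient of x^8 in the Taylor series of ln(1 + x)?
ln(1 + x)=Σ (-1)^(n + 1) x^n/n
Coefficient of x^8=(-1)^9/8=-1/8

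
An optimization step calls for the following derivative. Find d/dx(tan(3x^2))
Chain rule: d/dx[tan(u)]=sec²(u)·u' where u=3x^2
u'=6x

Answer: 6x·sec²(3x^2)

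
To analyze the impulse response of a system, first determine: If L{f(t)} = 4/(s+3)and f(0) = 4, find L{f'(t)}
L{f'(t)}=s·F(s) - f(0)=4s/(s+3)-4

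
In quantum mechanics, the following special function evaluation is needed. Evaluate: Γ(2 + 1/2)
Γ(n+1/2)=(2n)!√π/(4^n·n!)
=24√π/(16·2)=(3/4)·√π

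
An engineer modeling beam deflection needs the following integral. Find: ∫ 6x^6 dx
Using power rule: ∫ 6x^6 dx = 6/7 x^7+C = (6/7)x^7+C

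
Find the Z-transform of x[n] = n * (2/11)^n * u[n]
Using the property Z{n * a^n * u[n]}=az/(z-a)^2
With a=2/11: X(z)=(2/11)z/(z - 2/11)^2, |z| > 2/11

Answer: (2/11)z/(z - 2/11)^2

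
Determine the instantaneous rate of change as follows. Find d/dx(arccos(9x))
d/dx[arccos(u)]=-u'/√(1-u²), u=9x, u'=9

Answer: -9/√(1-81x²)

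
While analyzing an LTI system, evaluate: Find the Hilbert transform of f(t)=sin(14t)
The Hilbert transform shifts each frequency component by -pi/2.
H{sin(wt)}=-cos(wt)
With w=14: H{sin(14t)}=-cos(14t)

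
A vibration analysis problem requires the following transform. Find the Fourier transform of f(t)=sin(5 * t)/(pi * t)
sin(W*t)/(pi*t) = (W/pi)*sinc(W*t/pi) is the impulse response of the ideal low-pass filter with cutoff W (here W = 5).
Its Fourier transform is a rectangular function:
F(omega) = 1 for |omega| < 5, 0 otherwise

Answer: rect(omega/10) [i.e., 1 for |omega| < 5, 0 otherwise]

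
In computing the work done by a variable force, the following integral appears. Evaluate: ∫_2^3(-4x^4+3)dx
Step 1: Find antiderivative F(x) = (-4/5)x^5+3x
Step 2: F(3) - F(2) = -927/5 - (-98/5) = -829/5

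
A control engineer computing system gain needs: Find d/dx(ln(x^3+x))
Chain rule: d/dx[ln(u)] = u'/u where u = x^3 + x
u' = 3x^2 + 1

Answer: (3x^2 + 1)/(x^3 + x)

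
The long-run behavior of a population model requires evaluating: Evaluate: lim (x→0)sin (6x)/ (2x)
L'Hôpital (0/0): lim 6cos(6x)/2=6/2

Answer: 3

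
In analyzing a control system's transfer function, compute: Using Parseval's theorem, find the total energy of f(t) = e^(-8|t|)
Parseval's theorem: E = integral |f(t)|^2 dt = (1/2pi) integral |F(omega)|^2 domega
E = integral_{-inf}^{inf} e^(-16|t|) dt = 2*integral_0^inf e^(-16t) dt = 2/(2*8) = 1/8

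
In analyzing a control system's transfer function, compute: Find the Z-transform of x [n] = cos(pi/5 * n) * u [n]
Z{cos(w0 * n) * u[n]} = z(z - cos(w0))/(z^2-2z * cos(w0)+1)
With w0 = pi/5: X(z) = z(z - cos(pi/5))/(z^2-2z * cos(pi/5)+1)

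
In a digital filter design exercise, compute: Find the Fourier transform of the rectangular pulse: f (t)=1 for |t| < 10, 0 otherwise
F(omega) = integral from -10 to 10 of e^(-j * omega * t) dt
= 2 * sin(10 * omega)/omega = 20 * sinc(10 * omega/pi)

Answer: 2 * sin(10 * omega)/omega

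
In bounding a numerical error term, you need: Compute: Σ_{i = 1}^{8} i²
Using formula: Σ i^2 = n(n+1)(2n+1)/6 = 8·9·17/6 = 204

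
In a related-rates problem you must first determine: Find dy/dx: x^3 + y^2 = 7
Differentiate: 3x^2 + 2y·(dy/dx) = 0
dy/dx = -3x^2/(2y)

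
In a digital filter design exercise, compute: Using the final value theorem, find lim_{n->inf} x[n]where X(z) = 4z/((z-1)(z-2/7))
Final value theorem: lim x[n] = lim_{z->1} (z-1)*X(z)
(z-1)*X(z) = 4z/(z-2/7)
As z->1: 4/(1-2/7) = 4/(5/7) = 28/5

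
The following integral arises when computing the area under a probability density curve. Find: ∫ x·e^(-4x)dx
Integration by parts: u=x, dv=e^(-4x) dx
du=dx, v=e^(-4x)/(-4)
=x·e^(-4x)/(-4) - ∫ e^(-4x)/(-4) dx
=x·e^(-4x)/(-4) - e^(-4x)/16 + C

Answer: e^(-4x)(x/(-4) - 1/16) + C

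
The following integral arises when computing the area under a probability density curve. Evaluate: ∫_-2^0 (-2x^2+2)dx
Step 1: Find antiderivative F(x) = (-2/3)x^3+2x
Step 2: F(0) - F(-2) = 0 - (4/3) = -4/3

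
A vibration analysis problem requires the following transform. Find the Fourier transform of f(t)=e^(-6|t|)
Using the standard pair: F{e^(-a|t|)} = 2a/(a^2+omega^2)
With a = 6: F(omega) = 12/(36+omega^2)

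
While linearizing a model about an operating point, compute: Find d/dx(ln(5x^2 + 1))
Chain rule: d/dx[ln(u)] = u'/u where u = 5x^2+1
u' = 10x

Answer: (10x)/(5x^2+1)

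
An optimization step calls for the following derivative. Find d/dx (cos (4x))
Chain rule: d/dx[cos(u)] = -sin(u)·u' where u = 4x
u' = 4

Answer: -4·sin(4x)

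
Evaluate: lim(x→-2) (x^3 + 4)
Polynomial is continuous, so substitute x=-2:
1·(-2)^3 + 4=-4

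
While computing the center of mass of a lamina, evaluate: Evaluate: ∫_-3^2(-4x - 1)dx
Step 1: Find antiderivative F(x)=-2x^2 - x
Step 2: F(2) - F(-3)=-10 - (-15)=5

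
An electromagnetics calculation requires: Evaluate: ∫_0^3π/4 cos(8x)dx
Antiderivative: sin(8x)/8
Evaluate at bounds: [sin(8·3π/4)/8] - [sin(8·0)/8]
= ((0) - (0))/8 = 0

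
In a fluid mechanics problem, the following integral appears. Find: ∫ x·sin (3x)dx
By parts: u = x, dv = sin(3x) dx
du = dx, v = -cos(3x)/3
= -x·cos(3x)/3 + sin(3x)/3² + C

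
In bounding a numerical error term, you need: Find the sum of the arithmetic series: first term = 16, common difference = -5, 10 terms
Last term: a_n=16 + (10 - 1)·-5=-29
Sum=n(a_1 + a_n)/2=10(16 + (-29))/2=-65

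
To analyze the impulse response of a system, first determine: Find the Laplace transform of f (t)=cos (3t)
L{cos(wt)}=s/(s² + w²)
L{cos(3t)}=s/(s² + 9)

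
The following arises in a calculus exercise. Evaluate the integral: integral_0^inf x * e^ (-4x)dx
This is a Gamma integral. Substitute u=4x (du=4 dx):
integral_0^inf x * e^(-4x) dx=(1/4^2) integral_0^inf u^1 * e^(-u) du
=Gamma(2)/4^2=1!/4^2=1/16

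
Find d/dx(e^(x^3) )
Chain rule: d/dx[e^u]=e^u · u' where u=x^3
u'=3x^2

Answer: 3x^2·e^(x^3)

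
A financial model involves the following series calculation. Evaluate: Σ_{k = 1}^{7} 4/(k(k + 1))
Partial fractions: 4/(k(k+1)) = 4/k - 4/(k+1)
Telescoping sum: 4(1-1/8) = 4·7/8

Answer: 7/2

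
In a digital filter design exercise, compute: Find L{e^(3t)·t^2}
First shifting: L{e^(at)f(t)} = F(s-a)
L{t^2} = 2/s^3
Shift s → s-3: 2/(s-3)^3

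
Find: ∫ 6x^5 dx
Using power rule: ∫ 6x^5 dx=6/6 x^6+C=x^6+C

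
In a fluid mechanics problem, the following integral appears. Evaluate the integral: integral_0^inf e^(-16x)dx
integral_0^inf e^(-16x) dx=[-1/16*e^(-16x)]_0^inf
=0 - (-1/16)=1/16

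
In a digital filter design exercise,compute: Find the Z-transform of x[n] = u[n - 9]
Using the time-shift property: Z{u[n-9]}=z^(-9)*z/(z-1)
=z^(-8)/(z-1)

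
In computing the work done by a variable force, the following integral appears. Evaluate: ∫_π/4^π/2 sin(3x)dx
Antiderivative: -cos(3x)/3
Evaluate at bounds: [-cos(3·π/2)/3] - [-cos(3·π/4)/3]
= (-(0)+(-√2/2))/3 = -√2/6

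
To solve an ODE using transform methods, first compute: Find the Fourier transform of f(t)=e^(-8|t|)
Using the standard pair: F{e^(-a|t|)} = 2a/(a^2 + omega^2)
With a = 8: F(omega) = 16/(64 + omega^2)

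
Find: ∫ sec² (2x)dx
Since d/dx[tan(2x)] = 2sec²(2x), integral = tan(2x)/2+C

Answer: (1/2)tan(2x)+C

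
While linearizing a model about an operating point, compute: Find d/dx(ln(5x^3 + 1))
Chain rule: d/dx[ln(u)] = u'/u where u = 5x^3+1
u' = 15x^2

Answer: (15x^2)/(5x^3+1)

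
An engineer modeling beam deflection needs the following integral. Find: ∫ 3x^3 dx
Using power rule: ∫ 3x^3 dx=3/4 x^4 + C=(3/4)x^4 + C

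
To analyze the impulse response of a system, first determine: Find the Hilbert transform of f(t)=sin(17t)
The Hilbert transform shifts each frequency component by -pi/2.
H{sin(wt)} = -cos(wt)
With w = 17: H{sin(17t)} = -cos(17t)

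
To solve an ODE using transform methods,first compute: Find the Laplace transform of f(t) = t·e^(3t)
L{t·e^(at)}=1/(s-a)²
L{t·e^(3t)}=1/(s-3)²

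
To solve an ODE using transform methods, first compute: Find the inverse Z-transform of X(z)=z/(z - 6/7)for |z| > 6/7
Standard pair: z/(z-a) <-> a^n*u[n] for causal signals
With a = 6/7: x[n] = (6/7)^n*u[n]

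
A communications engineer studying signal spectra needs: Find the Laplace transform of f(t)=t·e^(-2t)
L{t·e^(at)} = 1/(s-a)²
L{t·e^(-2t)} = 1/(s + 2)²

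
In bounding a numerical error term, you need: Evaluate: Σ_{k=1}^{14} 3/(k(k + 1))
Partial fractions: 3/(k(k + 1))=3/k - 3/(k + 1)
Telescoping sum: 3(1 - 1/15)=3·14/15

Answer: 14/5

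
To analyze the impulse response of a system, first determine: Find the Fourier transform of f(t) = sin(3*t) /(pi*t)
sin(W * t)/(pi * t)=(W/pi) * sinc(W * t/pi) is the impulse response of the ideal low-pass filter with cutoff W (here W=3).
Its Fourier transform is a rectangular function:
F(omega)=1 for |omega| < 3, 0 otherwise

Answer: rect(omega/6) [i.e., 1 for |omega| < 3, 0 otherwise]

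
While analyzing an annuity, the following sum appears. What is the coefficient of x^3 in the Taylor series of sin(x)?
sin(x)=Σ (-1)^k x^(2k+1)/(2k+1)!
For x^3: (-1)^1/3!=-1/6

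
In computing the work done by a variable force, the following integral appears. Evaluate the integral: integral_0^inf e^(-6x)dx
integral_0^inf e^(-6x) dx=[-1/6 * e^(-6x)]_0^inf
=0 - (-1/6)=1/6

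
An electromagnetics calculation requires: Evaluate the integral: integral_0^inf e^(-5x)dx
integral_0^inf e^(-5x) dx = [-1/5*e^(-5x)]_0^inf
= 0 - (-1/5) = 1/5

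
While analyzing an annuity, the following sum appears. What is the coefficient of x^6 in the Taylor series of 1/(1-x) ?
1/(1-x)=Σ x^n for |x|<1
All coefficients are 1

Answer: 1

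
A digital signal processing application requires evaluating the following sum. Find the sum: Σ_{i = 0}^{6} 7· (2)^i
Geometric series: S = a(1 - r^n)/(1 - r)
a = 7, r = 2, n = 7
S = 7(1 - 128)/-1 = 889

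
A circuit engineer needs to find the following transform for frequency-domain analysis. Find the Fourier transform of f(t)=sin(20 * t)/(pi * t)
sin(W*t)/(pi*t)=(W/pi)*sinc(W*t/pi) is the impulse response of the ideal low-pass filter with cutoff W (here W=20).
Its Fourier transform is a rectangular function:
F(omega)=1 for |omega| < 20, 0 otherwise

Answer: rect(omega/40) [i.e., 1 for |omega| < 20, 0 otherwise]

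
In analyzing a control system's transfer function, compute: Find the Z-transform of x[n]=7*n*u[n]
Z{n * u[n]}=z/(z-1)^2
By linearity: Z{7 * n * u[n]}=7z/(z-1)^2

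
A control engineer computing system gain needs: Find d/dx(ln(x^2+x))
Chain rule: d/dx[ln(u)] = u'/u where u = x^2+x
u' = 2x+1

Answer: (2x+1)/(x^2+x)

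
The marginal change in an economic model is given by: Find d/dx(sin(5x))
Chain rule: d/dx[sin(u)]=cos(u)·u' where u=5x
u'=5

Answer: 5·cos(5x)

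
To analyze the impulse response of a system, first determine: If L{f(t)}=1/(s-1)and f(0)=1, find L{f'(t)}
L{f'(t)} = s·F(s) - f(0) = s/(s-1)-1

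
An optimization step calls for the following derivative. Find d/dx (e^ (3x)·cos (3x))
Product rule: (fg)' = f'g+fg'
f = e^(3x), f' = 3·e^(3x)
g = cos(3x), g' = -3·sin(3x)

Answer: 3·e^(3x)·cos(3x)-3·e^(3x)·sin(3x)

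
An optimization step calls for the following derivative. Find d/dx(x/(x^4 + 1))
Quotient rule: (f/g)'=(f'g - fg')/g²
f=x, f'=1
g=x^4+1, g'=4x^3

Answer: (1·(x^4+1)-4x^4)/(x^4+1)²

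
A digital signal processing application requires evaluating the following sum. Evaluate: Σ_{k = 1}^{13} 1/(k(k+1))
Partial fractions: 1/(k(k+1))=1/k - 1/(k+1)
Telescoping sum: 1(1-1/14)=1·13/14

Answer: 13/14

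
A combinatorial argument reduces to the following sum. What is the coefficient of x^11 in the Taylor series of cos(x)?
cos(x) has only even powers. Coefficient of x^11=0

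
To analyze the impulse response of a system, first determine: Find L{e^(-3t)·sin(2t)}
First shifting: L{e^(at)f(t)}=F(s-a)
L{sin(2t)}=2/(s²+4)
Shift: 2/((s+3)²+4)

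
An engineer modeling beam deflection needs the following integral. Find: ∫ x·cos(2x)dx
By parts: u = x, dv = cos(2x) dx
du = dx, v = sin(2x)/2
= x·sin(2x)/2 + cos(2x)/2² + C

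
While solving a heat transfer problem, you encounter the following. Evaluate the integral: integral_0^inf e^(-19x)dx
integral_0^inf e^(-19x) dx = [-1/19*e^(-19x)]_0^inf
= 0 - (-1/19) = 1/19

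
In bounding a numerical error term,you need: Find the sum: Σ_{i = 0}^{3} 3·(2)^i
Geometric series: S=a(1 - r^n)/(1 - r)
a=3, r=2, n=4
S=3(1 - 16)/-1=45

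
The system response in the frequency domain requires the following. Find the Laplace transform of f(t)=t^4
L{t^n}=n!/s^(n + 1)
L{t^4}=4!/s^5=24/s^5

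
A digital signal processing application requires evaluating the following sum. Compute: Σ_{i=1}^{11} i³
Using formula: Σ i^3 = [n(n + 1)/2]² = [11·12/2]² = 4356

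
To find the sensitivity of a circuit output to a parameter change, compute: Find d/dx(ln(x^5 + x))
Chain rule: d/dx[ln(u)]=u'/u where u=x^5 + x
u'=5x^4 + 1

Answer: (5x^4 + 1)/(x^5 + x)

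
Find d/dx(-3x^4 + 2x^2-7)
Power rule: d/dx(ax^n)=n·a·x^(n-1)
Term by term: -12·x^3+4·x

Answer: -12x^3+4x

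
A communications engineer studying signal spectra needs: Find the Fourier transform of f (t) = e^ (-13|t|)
Using the standard pair: F{e^(-a|t|)} = 2a/(a^2+omega^2)
With a = 13: F(omega) = 26/(169+omega^2)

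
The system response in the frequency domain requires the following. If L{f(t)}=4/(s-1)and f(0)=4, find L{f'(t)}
L{f'(t)} = s·F(s) - f(0) = 4s/(s-1)-4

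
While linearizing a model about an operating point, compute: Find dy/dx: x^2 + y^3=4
Differentiate: 2x + 3y^2·(dy/dx) = 0
dy/dx = -2x/(3y^2)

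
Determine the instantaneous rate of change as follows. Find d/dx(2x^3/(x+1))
Quotient rule: (f/g)'=(f'g - fg')/g²
f=2x^3, f'=6x^2
g=x+1, g'=1

Answer: (6x^2·(x+1)-2x^3)/(x+1)²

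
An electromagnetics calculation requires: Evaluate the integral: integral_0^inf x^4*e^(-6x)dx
This is a Gamma integral. Substitute u = 6x (du = 6 dx):
integral_0^inf x^4 * e^(-6x) dx = (1/6^5) integral_0^inf u^4 * e^(-u) du
= Gamma(5)/6^5 = 4!/6^5 = 24/7776

Answer: 1/324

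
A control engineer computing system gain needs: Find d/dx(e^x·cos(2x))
Product rule: (fg)'=f'g + fg'
f=e^x, f'=e^x
g=cos(2x), g'=-2·sin(2x)

Answer: e^x·cos(2x) - 2·e^x·sin(2x)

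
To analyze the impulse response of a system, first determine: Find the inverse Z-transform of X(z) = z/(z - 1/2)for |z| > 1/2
Standard pair: z/(z-a) <-> a^n * u[n] for causal signals
With a = 1/2: x[n] = (1/2)^n * u[n]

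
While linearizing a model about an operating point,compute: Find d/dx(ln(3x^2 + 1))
Chain rule: d/dx[ln(u)] = u'/u where u = 3x^2 + 1
u' = 6x

Answer: (6x)/(3x^2 + 1)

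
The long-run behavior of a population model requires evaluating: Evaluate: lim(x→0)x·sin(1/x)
Squeeze theorem: -|x| ≤ x·sin(1/x) ≤ |x|
Since x → 0 as x → 0, by squeeze theorem the limit is 0

Answer: 0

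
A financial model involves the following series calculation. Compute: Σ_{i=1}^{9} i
Using formula: Σ i^1=n(n + 1)/2=9·10/2=45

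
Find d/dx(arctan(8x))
d/dx[arctan(u)]=u'/(1 + u²), u=8x, u'=8

Answer: 8/(1 + 64x²)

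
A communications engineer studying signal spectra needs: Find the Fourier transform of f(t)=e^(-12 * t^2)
The Fourier transform of a Gaussian e^(-a*t^2) is sqrt(pi/a)*e^(-omega^2/(4a)).
With a = 12: F(omega) = sqrt(pi/12)*e^(-omega^2/48)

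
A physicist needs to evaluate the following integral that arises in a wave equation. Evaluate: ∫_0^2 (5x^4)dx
Step 1: Find antiderivative F(x) = x^5
Step 2: F(2) - F(0) = 32 - (0) = 32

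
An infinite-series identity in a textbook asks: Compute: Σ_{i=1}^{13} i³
Using formula: Σ i^3=[n(n+1)/2]²=[13·14/2]²=8281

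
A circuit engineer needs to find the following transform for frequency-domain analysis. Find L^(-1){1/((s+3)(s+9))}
Partial fractions: 1/((s+3)(s+9)) = A/(s+3)+B/(s+9)
Cover-up: A = 1/(s+9)|_{s = -3} = 1/6; B = 1/(s+3)|_{s = -9} = -1/6
L^(-1) = (1/6)e^(-3t) - (1/6)e^(-9t)

Answer: (1/6)(e^(-3t) - e^(-9t))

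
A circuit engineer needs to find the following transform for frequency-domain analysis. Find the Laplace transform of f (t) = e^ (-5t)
L{e^(at)}=1/(s-a)
L{e^(-5t)}=1/(s+5)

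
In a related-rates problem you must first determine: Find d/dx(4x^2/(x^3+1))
Quotient rule: (f/g)' = (f'g - fg')/g²
f = 4x^2, f' = 8x
g = x^3+1, g' = 3x^2

Answer: (8x·(x^3+1)-12x^4)/(x^3+1)²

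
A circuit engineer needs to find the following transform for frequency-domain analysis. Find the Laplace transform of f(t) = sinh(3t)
L{sinh(at)} = a/(s²-a²)
L{sinh(3t)} = 3/(s²-9)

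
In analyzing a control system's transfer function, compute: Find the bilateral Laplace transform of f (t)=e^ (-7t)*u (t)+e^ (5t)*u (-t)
For e^(-7t) * u(t): L = 1/(s + 7), Re(s) > -7
For e^(5t) * u(-t): L = -1/(s-5), Re(s) < 5
Combined: F(s) = 1/(s + 7) - 1/(s-5), -7 < Re(s) < 5

Answer: 1/(s + 7) - 1/(s-5), ROC: -7 < Re(s) < 5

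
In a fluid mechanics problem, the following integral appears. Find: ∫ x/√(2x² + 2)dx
Let u=2x²+2, du=4x dx
∫ (1/4)·u^(-1/2) du=√u/2+C

Answer: √(2x²+2)/2+C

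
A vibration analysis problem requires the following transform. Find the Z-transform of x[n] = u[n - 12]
Using the time-shift property: Z{u[n-12]} = z^(-12)*z/(z-1)
= z^(-11)/(z-1)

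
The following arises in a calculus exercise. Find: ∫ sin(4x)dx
Using substitution u = 4x: ∫ sin(u) du/4 = -cos(u)/4+C

Answer: (-1/4)cos(4x)+C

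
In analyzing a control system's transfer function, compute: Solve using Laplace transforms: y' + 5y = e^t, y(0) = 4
Take L: sY - 4+5Y=1/(s-1)
Y(s+5)=1/(s-1)+4
Y=1/((s-1)(s+5))+4/(s+5)
Partial fractions: 1/((s-1)(s+5))=(1/6)/(s-1) - (1/6)/(s+5)
So Y=(1/6)/(s-1)+(23/6)/(s+5)
Inverse Laplace transform (L^(-1){1/(s-1)}=e^t, L^(-1){1/(s+5)}=e^(-5t)):

Answer: y(t)=(1/6)·e^t+(23/6)·e^(-5t)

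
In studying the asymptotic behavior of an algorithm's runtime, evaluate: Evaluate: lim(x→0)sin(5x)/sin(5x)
sin(u) ≈ u for small u:
sin(5x)/sin(5x) ≈ 5x/(5x)=5/5

Answer: 1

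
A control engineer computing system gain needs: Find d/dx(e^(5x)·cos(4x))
Product rule: (fg)'=f'g + fg'
f=e^(5x), f'=5·e^(5x)
g=cos(4x), g'=-4·sin(4x)

Answer: 5·e^(5x)·cos(4x) - 4·e^(5x)·sin(4x)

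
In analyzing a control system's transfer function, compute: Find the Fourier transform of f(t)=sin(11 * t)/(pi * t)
sin(W*t)/(pi*t)=(W/pi)*sinc(W*t/pi) is the impulse response of the ideal low-pass filter with cutoff W (here W=11).
Its Fourier transform is a rectangular function:
F(omega)=1 for |omega| < 11, 0 otherwise

Answer: rect(omega/22) [i.e., 1 for |omega| < 11, 0 otherwise]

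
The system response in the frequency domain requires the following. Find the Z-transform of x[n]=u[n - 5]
Using the time-shift property: Z{u[n-5]}=z^(-5)*z/(z-1)
=z^(-4)/(z-1)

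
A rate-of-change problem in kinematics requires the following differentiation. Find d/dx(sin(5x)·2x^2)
Product rule: (fg)' = f'g + fg'
f = sin(5x), f' = 5·cos(5x)
g = 2x^2, g' = 4x

Answer: 10·cos(5x)·x^2 + 4·sin(5x)·x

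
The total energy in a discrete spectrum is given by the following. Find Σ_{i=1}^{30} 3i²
= 3·n(n + 1)(2n + 1)/6 = 3·30·31·61/6 = 28365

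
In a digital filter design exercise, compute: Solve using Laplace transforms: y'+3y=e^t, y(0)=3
Take L: sY - 3+3Y = 1/(s-1)
Y(s+3) = 1/(s-1)+3
Y = 1/((s-1)(s+3))+3/(s+3)
Partial fractions: 1/((s-1)(s+3)) = (1/4)/(s-1) - (1/4)/(s+3)
So Y = (1/4)/(s-1)+(11/4)/(s+3)
Inverse Laplace transform (L^(-1){1/(s-1)} = e^t, L^(-1){1/(s+3)} = e^(-3t)):

Answer: y(t) = (1/4)·e^t+(11/4)·e^(-3t)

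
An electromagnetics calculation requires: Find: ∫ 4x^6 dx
Using power rule: ∫ 4x^6 dx = 4/7 x^7+C = (4/7)x^7+C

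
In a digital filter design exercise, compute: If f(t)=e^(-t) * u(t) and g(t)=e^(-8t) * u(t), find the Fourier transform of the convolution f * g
By the convolution theorem: F{f * g} = F(omega) * G(omega)
F(omega) = 1/(1+j * omega), G(omega) = 1/(8+j * omega)
F{f * g} = 1/((1+j * omega)(8+j * omega))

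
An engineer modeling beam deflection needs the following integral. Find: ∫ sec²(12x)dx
Since d/dx[tan(12x)] = 12sec²(12x), integral = tan(12x)/12+C

Answer: (1/12)tan(12x)+C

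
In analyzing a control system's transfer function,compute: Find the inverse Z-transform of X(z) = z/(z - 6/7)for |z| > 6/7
Standard pair: z/(z-a) <-> a^n*u[n] for causal signals
With a=6/7: x[n]=(6/7)^n*u[n]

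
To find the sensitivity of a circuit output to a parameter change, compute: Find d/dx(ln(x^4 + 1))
Chain rule: d/dx[ln(u)] = u'/u where u = x^4 + 1
u' = 4x^3

Answer: (4x^3)/(x^4 + 1)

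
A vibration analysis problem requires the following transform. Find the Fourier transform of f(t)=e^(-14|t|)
Using the standard pair: F{e^(-a|t|)} = 2a/(a^2 + omega^2)
With a = 14: F(omega) = 28/(196 + omega^2)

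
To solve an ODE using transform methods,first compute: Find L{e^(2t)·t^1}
First shifting: L{e^(at)f(t)} = F(s-a)
L{t^1} = 1/s^2
Shift s → s-2: 1/(s-2)^2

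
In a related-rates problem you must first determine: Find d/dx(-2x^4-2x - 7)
Power rule: d/dx(ax^n)=n·a·x^(n-1)
Term by term: -8·x^3-2

Answer: -8x^3-2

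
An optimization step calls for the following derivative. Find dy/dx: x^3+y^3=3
Differentiate: 3x^2+3y^2·(dy/dx) = 0
dy/dx = -3x^2/(3y^2)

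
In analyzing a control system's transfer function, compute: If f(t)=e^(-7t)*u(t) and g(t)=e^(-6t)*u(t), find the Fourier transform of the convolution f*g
By the convolution theorem: F{f * g}=F(omega) * G(omega)
F(omega)=1/(7 + j * omega), G(omega)=1/(6 + j * omega)
F{f * g}=1/((7 + j * omega)(6 + j * omega))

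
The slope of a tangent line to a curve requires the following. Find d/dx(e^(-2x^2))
Chain rule: d/dx[e^u] = e^u · u' where u = -2x^2
u' = -4x

Answer: -4x·e^(-2x^2)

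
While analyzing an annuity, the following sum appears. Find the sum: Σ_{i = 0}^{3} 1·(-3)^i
Geometric series: S=a(1 - r^n)/(1 - r)
a=1, r=-3, n=4
S=1(1 - 81)/4=-20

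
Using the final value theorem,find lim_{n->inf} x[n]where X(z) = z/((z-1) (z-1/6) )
Final value theorem: lim x[n]=lim_{z->1} (z-1) * X(z)
(z-1) * X(z)=z/(z-1/6)
As z->1: 1/(1 - 1/6)=1/(5/6)=6/5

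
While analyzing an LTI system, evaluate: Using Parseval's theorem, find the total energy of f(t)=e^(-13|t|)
Parseval's theorem: E=integral |f(t)|^2 dt=(1/2pi) integral |F(omega)|^2 domega
E=integral_{-inf}^{inf} e^(-26|t|) dt=2*integral_0^inf e^(-26t) dt=2/(2*13)=1/13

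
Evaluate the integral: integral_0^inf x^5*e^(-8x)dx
This is a Gamma integral. Substitute u=8x (du=8 dx):
integral_0^inf x^5 * e^(-8x) dx=(1/8^6) integral_0^inf u^5 * e^(-u) du
=Gamma(6)/8^6=5!/8^6=120/262144

Answer: 15/32768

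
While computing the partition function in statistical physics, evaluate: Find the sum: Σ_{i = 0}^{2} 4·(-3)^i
Geometric series: S=a(1 - r^n)/(1 - r)
a=4, r=-3, n=3
S=4(1 + 27)/4=28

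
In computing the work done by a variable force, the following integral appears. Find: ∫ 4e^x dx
Since d/dx[e^x] = +e^x, we get 4e^x+C

Answer: 4e^x+C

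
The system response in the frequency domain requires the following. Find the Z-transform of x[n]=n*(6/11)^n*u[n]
Using the property Z{n * a^n * u[n]}=az/(z-a)^2
With a=6/11: X(z)=(6/11)z/(z - 6/11)^2, |z| > 6/11

Answer: (6/11)z/(z - 6/11)^2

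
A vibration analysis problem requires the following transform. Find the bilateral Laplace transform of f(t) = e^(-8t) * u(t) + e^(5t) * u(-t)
For e^(-8t) * u(t): L=1/(s + 8), Re(s) > -8
For e^(5t) * u(-t): L=-1/(s-5), Re(s) < 5
Combined: F(s)=1/(s + 8) - 1/(s-5), -8 < Re(s) < 5

Answer: 1/(s + 8) - 1/(s-5), ROC: -8 < Re(s) < 5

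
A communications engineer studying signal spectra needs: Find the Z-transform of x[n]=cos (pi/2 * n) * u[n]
Z{cos(w0*n)*u[n]}=z(z - cos(w0))/(z^2-2z*cos(w0)+1)
With w0=pi/2: X(z)=z(z - cos(pi/2))/(z^2-2z*cos(pi/2)+1)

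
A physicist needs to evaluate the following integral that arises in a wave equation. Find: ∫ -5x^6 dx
Using power rule: ∫ -5x^6 dx = -5/7 x^7 + C = (-5/7)x^7 + C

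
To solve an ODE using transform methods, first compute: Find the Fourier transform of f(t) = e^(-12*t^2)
The Fourier transform of a Gaussian e^(-a * t^2) is sqrt(pi/a) * e^(-omega^2/(4a)).
With a=12: F(omega)=sqrt(pi/12) * e^(-omega^2/48)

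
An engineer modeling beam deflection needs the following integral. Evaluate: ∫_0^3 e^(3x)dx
Antiderivative: (1/3)e^(3x)
Evaluate: (1/3)(e^9 - 1)

Answer: (e^9 - 1)/3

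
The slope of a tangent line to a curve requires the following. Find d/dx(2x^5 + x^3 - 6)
Power rule: d/dx(ax^n)=n·a·x^(n-1)
Term by term: 10·x^4 + 3·x^2

Answer: 10x^4 + 3x^2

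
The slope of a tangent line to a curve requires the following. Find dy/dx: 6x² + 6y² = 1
Differentiate: 12x+12y·(dy/dx)=0
dy/dx=-12x/(12y)=-1·(x/y)

Answer: dy/dx=-1·(x/y)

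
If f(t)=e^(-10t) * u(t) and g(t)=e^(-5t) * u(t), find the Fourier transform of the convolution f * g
By the convolution theorem: F{f * g}=F(omega) * G(omega)
F(omega)=1/(10+j * omega), G(omega)=1/(5+j * omega)
F{f * g}=1/((10+j * omega)(5+j * omega))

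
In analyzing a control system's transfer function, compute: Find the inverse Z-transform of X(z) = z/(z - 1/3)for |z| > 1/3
Standard pair: z/(z-a) <-> a^n * u[n] for causal signals
With a = 1/3: x[n] = (1/3)^n * u[n]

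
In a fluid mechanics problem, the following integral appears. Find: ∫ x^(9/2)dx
Power rule: ∫ x^(9/2) dx = x^(11/2)/(11/2)+C

Answer: (2/11)·x^(11/2)+C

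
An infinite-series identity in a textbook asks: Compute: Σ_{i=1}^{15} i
Using formula: Σ i^1 = n(n+1)/2 = 15·16/2 = 120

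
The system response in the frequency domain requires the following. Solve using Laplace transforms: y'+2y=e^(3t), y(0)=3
Take L: sY - 3 + 2Y = 1/(s-3)
Y(s + 2) = 1/(s-3) + 3
Y = 1/((s-3)(s + 2)) + 3/(s + 2)
Partial fractions: 1/((s-3)(s + 2)) = (1/5)/(s-3) - (1/5)/(s + 2)
So Y = (1/5)/(s-3) + (14/5)/(s + 2)
Inverse Laplace transform (L^(-1){1/(s-3)} = e^(3t), L^(-1){1/(s + 2)} = e^(-2t)):

Answer: y(t) = (1/5)·e^(3t) + (14/5)·e^(-2t)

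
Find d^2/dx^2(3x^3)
Apply power rule 2 times:
d^1: 9x^2
d^2: 18x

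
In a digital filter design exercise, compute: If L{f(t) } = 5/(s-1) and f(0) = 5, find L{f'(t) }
L{f'(t)}=s·F(s) - f(0)=5s/(s-1) - 5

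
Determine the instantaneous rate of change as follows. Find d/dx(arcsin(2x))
d/dx[arcsin(u)] = u'/√(1-u²), u = 2x, u' = 2

Answer: 2/√(1-4x²)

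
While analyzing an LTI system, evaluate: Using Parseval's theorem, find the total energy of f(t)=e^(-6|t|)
Parseval's theorem: E = integral |f(t)|^2 dt = (1/2pi) integral |F(omega)|^2 domega
E = integral_{-inf}^{inf} e^(-12|t|) dt = 2 * integral_0^inf e^(-12t) dt = 2/(2 * 6) = 1/6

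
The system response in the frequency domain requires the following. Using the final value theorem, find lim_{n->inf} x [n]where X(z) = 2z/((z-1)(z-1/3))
Final value theorem: lim x[n]=lim_{z->1} (z-1)*X(z)
(z-1)*X(z)=2z/(z-1/3)
As z->1: 2/(1-1/3)=2/(2/3)=3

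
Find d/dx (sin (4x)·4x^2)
Product rule: (fg)' = f'g + fg'
f = sin(4x), f' = 4·cos(4x)
g = 4x^2, g' = 8x

Answer: 16·cos(4x)·x^2 + 8·sin(4x)·x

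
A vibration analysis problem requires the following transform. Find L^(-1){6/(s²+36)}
L^(-1){w/(s² + w²)}=sin(wt)
Here w=6

Answer: sin(6t)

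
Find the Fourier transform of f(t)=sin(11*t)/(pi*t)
sin(W * t)/(pi * t) = (W/pi) * sinc(W * t/pi) is the impulse response of the ideal low-pass filter with cutoff W (here W = 11).
Its Fourier transform is a rectangular function:
F(omega) = 1 for |omega| < 11, 0 otherwise

Answer: rect(omega/22) [i.e., 1 for |omega| < 11, 0 otherwise]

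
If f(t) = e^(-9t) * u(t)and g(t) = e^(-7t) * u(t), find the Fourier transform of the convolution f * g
By the convolution theorem: F{f*g}=F(omega)*G(omega)
F(omega)=1/(9+j*omega), G(omega)=1/(7+j*omega)
F{f*g}=1/((9+j*omega)(7+j*omega))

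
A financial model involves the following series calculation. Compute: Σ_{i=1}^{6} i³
Using formula: Σ i^3=[n(n+1)/2]²=[6·7/2]²=441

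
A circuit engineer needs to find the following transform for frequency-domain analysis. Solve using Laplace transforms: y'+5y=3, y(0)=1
Take L of both sides: sY(s) - 1 + 5Y(s) = 3/s
Y(s)(s + 5) = 3/s + 1
Y(s) = 3/(s(s + 5)) + 1/(s + 5)
Partial fractions: 3/(s(s + 5)) = (3/5)/s - (3/5)/(s + 5)
So Y(s) = (3/5)/s + (2/5)/(s + 5)
Inverse transform (L^(-1){1/s} = 1, L^(-1){1/(s + 5)} = e^(-5t)):

Answer: y(t) = 3/5 + (2/5)·e^(-5t)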